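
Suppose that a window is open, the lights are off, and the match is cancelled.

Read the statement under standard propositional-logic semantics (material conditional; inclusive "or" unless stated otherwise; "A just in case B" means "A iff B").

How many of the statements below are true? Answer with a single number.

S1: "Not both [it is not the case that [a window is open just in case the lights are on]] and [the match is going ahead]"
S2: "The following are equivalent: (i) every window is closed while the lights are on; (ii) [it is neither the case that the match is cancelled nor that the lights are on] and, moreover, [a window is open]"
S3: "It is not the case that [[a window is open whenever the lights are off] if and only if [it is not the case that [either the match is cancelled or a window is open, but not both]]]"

2

Let S = "a window is open" (T), G = "the lights are on" (F), L = "the match is cancelled" (T).

S1: Parsed as ¬(S ↔ G) ↑ ¬L

S ↔ G = T ↔ F = F
¬(S ↔ G) = ¬F = T
¬L = ¬T = F
¬(S ↔ G) ↑ ¬L = T ↑ F = T
Hence S1 is true.

S2: This is (¬S ∧ G) ↔ ((L ↓ G) ∧ S).

¬S = ¬T = F
¬S ∧ G = F ∧ F = F
L ↓ G = T ↓ F = F
(L ↓ G) ∧ S = F ∧ T = F
(¬S ∧ G) ↔ ((L ↓ G) ∧ S) = F ↔ F = T
So S2 is true.

S3: Parsed as ¬((¬G → S) ↔ ¬(L ⊕ S))

¬G = ¬F = T
¬G → S = T → T = T
L ⊕ S = T ⊕ T = F
¬(L ⊕ S) = ¬F = T
(¬G → S) ↔ ¬(L ⊕ S) = T ↔ T = T
¬((¬G → S) ↔ ¬(L ⊕ S)) = ¬T = F
Hence S3 is false.

True statements: 2 (S1, S2).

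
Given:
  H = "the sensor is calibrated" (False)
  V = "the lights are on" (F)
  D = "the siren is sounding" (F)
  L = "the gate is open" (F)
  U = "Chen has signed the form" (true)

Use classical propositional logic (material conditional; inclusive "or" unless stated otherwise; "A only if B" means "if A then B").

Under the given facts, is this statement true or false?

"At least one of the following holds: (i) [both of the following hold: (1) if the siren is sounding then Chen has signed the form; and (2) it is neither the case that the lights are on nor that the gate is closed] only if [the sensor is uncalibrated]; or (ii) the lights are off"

This is (((D → U) ∧ (V ↓ ¬L)) → ¬H) ∨ ¬V.

D → U = F → T = T
¬L = ¬F = T
V ↓ ¬L = F ↓ T = F
(D → U) ∧ (V ↓ ¬L) = T ∧ F = F
¬H = ¬F = T
((D → U) ∧ (V ↓ ¬L)) → ¬H = F → T = T
¬V = ¬F = T
(((D → U) ∧ (V ↓ ¬L)) → ¬H) ∨ ¬V = T ∨ T = T

The statement is true.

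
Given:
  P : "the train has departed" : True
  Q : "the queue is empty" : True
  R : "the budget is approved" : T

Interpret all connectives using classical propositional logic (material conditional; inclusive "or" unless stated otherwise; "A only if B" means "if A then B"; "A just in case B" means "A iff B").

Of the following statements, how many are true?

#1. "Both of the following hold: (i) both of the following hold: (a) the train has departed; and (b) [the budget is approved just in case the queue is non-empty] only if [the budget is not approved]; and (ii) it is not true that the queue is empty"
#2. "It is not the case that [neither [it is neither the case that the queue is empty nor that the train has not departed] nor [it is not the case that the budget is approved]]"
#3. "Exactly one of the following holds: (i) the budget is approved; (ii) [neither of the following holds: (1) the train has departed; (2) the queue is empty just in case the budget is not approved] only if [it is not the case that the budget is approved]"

#1: In symbols: (P & ((R <-> ~Q) -> ~R)) & ~Q

~Q = ~T = F
R <-> ~Q = T <-> F = F
~R = ~T = F
(R <-> ~Q) -> ~R = F -> F = T
P & ((R <-> ~Q) -> ~R) = T & T = T
~Q = ~T = F
(P & ((R <-> ~Q) -> ~R)) & ~Q = T & F = F
Hence #1 is false.

#2: In symbols: ~((Q nor ~P) nor ~R)

~P = ~T = F
Q nor ~P = T nor F = F
~R = ~T = F
(Q nor ~P) nor ~R = F nor F = T
~((Q nor ~P) nor ~R) = ~T = F
Thus #2 is false.

#3: Formalization: R xor ((P nor (Q <-> ~R)) -> ~R)

~R = ~T = F
Q <-> ~R = T <-> F = F
P nor (Q <-> ~R) = T nor F = F
~R = ~T = F
(P nor (Q <-> ~R)) -> ~R = F -> F = T
R xor ((P nor (Q <-> ~R)) -> ~R) = T xor T = F
Hence #3 is false.

0 of the 3 statements are true (none).

0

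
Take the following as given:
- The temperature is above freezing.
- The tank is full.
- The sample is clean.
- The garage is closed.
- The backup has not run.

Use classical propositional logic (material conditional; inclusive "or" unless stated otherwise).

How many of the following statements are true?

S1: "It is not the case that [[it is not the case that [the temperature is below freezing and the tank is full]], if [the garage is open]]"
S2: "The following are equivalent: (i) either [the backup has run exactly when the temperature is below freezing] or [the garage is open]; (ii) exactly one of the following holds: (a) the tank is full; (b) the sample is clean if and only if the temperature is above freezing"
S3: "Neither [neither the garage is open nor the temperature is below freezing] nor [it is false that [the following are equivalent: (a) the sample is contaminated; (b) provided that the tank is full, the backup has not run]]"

0

Let R = "the garage is closed" (T), Q = "the temperature is below freezing" (F), P = "the tank is full" (T), K = "the backup has run" (F), S = "the sample is contaminated" (F).

S1: This is ~(~R -> ~(Q & P)).

~R = ~T = F
Q & P = F & T = F
~(Q & P) = ~F = T
~R -> ~(Q & P) = F -> T = T
~(~R -> ~(Q & P)) = ~T = F
Hence S1 is false.

S2: This is ((K <-> Q) | ~R) <-> (P xor (~S <-> ~Q)).

K <-> Q = F <-> F = T
~R = ~T = F
(K <-> Q) | ~R = T | F = T
~S = ~F = T
~Q = ~F = T
~S <-> ~Q = T <-> T = T
P xor (~S <-> ~Q) = T xor T = F
((K <-> Q) | ~R) <-> (P xor (~S <-> ~Q)) = T <-> F = F
Thus S2 is false.

S3: Parsed as (~R nor Q) nor ~(S <-> (P -> ~K))

~R = ~T = F
~R nor Q = F nor F = T
~K = ~F = T
P -> ~K = T -> T = T
S <-> (P -> ~K) = F <-> T = F
~(S <-> (P -> ~K)) = ~F = T
(~R nor Q) nor ~(S <-> (P -> ~K)) = T nor T = F
Hence S3 is false.

True statements: 0 (none).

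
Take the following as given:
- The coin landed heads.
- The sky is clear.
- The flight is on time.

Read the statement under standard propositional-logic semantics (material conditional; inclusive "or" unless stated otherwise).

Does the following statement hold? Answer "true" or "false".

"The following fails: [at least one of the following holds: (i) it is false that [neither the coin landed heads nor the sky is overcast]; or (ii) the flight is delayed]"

The statement is false.

Let P = "the coin landed heads" (True), Q = "the sky is overcast" (False), R = "the flight is delayed" (False).
This is not (not (P nor Q) or R).

P nor Q = True nor False = False
not (P nor Q) = not False = True
not (P nor Q) or R = True or False = True
not (not (P nor Q) or R) = not True = False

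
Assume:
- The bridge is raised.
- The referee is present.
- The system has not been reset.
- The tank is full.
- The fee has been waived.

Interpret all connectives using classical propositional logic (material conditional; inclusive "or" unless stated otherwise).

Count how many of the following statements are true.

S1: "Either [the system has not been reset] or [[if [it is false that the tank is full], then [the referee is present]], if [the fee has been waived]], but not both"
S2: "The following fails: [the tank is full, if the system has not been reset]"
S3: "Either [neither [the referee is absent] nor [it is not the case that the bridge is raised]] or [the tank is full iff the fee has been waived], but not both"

Let L = "the system has been reset" (F), R = "the fee has been waived" (T), P = "the tank is full" (T), K = "the referee is present" (T), S = "the bridge is raised" (T).

S1: Parsed as ~L xor (R -> (~P -> K))

~L = ~F = T
~P = ~T = F
~P -> K = F -> T = T
R -> (~P -> K) = T -> T = T
~L xor (R -> (~P -> K)) = T xor T = F
Thus S1 is false.

S2: In symbols: ~(~L -> P)

~L = ~F = T
~L -> P = T -> T = T
~(~L -> P) = ~T = F
So S2 is false.

S3: Formalization: (~K nor ~S) xor (P <-> R)

~K = ~T = F
~S = ~T = F
~K nor ~S = F nor F = T
P <-> R = T <-> T = T
(~K nor ~S) xor (P <-> R) = T xor T = F
So S3 is false.

0 of the 3 statements are true (none).

0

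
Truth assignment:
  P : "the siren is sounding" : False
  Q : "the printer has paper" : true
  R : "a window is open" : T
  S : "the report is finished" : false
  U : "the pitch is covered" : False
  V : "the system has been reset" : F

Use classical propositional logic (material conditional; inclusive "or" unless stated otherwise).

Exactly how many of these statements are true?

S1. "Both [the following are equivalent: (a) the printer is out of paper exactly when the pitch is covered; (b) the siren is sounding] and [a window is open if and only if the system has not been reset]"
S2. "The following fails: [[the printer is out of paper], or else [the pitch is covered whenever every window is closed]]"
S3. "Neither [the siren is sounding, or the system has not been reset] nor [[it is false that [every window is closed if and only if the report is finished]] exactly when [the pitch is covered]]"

S1: Formalization: ((not Q iff U) iff P) and (R iff not V)

not Q = not True = False
not Q iff U = False iff False = True
(not Q iff U) iff P = True iff False = False
not V = not False = True
R iff not V = True iff True = True
((not Q iff U) iff P) and (R iff not V) = False and True = False
Thus S1 is false.

S2: This is not (not Q or (not R -> U)).

not Q = not True = False
not R = not True = False
not R -> U = False -> False = True
not Q or (not R -> U) = False or True = True
not (not Q or (not R -> U)) = not True = False
Thus S2 is false.

S3: This is (P or not V) nor (not (not R iff S) iff U).

not V = not False = True
P or not V = False or True = True
not R = not True = False
not R iff S = False iff False = True
not (not R iff S) = not True = False
not (not R iff S) iff U = False iff False = True
(P or not V) nor (not (not R iff S) iff U) = True nor True = False
Thus S3 is false.

0 of the 3 statements are true (none).

0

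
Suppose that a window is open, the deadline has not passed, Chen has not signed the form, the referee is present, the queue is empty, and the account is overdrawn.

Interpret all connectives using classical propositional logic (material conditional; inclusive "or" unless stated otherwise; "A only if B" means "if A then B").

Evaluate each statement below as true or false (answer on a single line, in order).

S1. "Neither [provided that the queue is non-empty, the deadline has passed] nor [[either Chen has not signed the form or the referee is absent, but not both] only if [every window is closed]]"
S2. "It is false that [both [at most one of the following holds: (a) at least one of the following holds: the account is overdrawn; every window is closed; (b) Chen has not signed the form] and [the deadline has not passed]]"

Let U = "the queue is empty" (T), Q = "the deadline has passed" (F), R = "Chen has signed the form" (F), S = "the referee is present" (T), P = "a window is open" (T), V = "the account is overdrawn" (T).

S1: In symbols: (¬U → Q) ↓ ((¬R ⊕ ¬S) → ¬P)

¬U = ¬T = F
¬U → Q = F → F = T
¬R = ¬F = T
¬S = ¬T = F
¬R ⊕ ¬S = T ⊕ F = T
¬P = ¬T = F
(¬R ⊕ ¬S) → ¬P = T → F = F
(¬U → Q) ↓ ((¬R ⊕ ¬S) → ¬P) = T ↓ F = F
Thus S1 is false.

S2: In symbols: ¬(((V ∨ ¬P) ↑ ¬R) ∧ ¬Q)

¬P = ¬T = F
V ∨ ¬P = T ∨ F = T
¬R = ¬F = T
(V ∨ ¬P) ↑ ¬R = T ↑ T = F
¬Q = ¬F = T
((V ∨ ¬P) ↑ ¬R) ∧ ¬Q = F ∧ T = F
¬(((V ∨ ¬P) ↑ ¬R) ∧ ¬Q) = ¬F = T
So S2 is true.

S1 F; S2 T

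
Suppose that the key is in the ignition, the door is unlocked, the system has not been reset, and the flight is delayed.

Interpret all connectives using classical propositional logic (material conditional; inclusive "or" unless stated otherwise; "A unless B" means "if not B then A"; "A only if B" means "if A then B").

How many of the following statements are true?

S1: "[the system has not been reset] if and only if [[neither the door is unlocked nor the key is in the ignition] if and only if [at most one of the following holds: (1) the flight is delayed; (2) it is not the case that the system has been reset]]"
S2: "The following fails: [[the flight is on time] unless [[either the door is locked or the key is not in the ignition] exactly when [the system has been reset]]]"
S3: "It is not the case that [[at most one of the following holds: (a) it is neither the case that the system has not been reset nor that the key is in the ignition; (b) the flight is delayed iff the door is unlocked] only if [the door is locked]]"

Let R = "the system has been reset" (F), Q = "the door is locked" (F), P = "the key is in the ignition" (T), S = "the flight is delayed" (T).

S1: In symbols: ¬R ↔ ((¬Q ↓ P) ↔ (S ↑ ¬R))

¬R = ¬F = T
¬Q = ¬F = T
¬Q ↓ P = T ↓ T = F
¬R = ¬F = T
S ↑ ¬R = T ↑ T = F
(¬Q ↓ P) ↔ (S ↑ ¬R) = F ↔ F = T
¬R ↔ ((¬Q ↓ P) ↔ (S ↑ ¬R)) = T ↔ T = T
Hence S1 is true.

S2: In symbols: ¬(¬S ∨ ((Q ∨ ¬P) ↔ R))

¬S = ¬T = F
¬P = ¬T = F
Q ∨ ¬P = F ∨ F = F
(Q ∨ ¬P) ↔ R = F ↔ F = T
¬S ∨ ((Q ∨ ¬P) ↔ R) = F ∨ T = T
¬(¬S ∨ ((Q ∨ ¬P) ↔ R)) = ¬T = F
So S2 is false.

S3: In symbols: ¬(((¬R ↓ P) ↑ (S ↔ ¬Q)) → Q)

¬R = ¬F = T
¬R ↓ P = T ↓ T = F
¬Q = ¬F = T
S ↔ ¬Q = T ↔ T = T
(¬R ↓ P) ↑ (S ↔ ¬Q) = F ↑ T = T
((¬R ↓ P) ↑ (S ↔ ¬Q)) → Q = T → F = F
¬(((¬R ↓ P) ↑ (S ↔ ¬Q)) → Q) = ¬F = T
Hence S3 is true.

2 of the 3 statements are true.

2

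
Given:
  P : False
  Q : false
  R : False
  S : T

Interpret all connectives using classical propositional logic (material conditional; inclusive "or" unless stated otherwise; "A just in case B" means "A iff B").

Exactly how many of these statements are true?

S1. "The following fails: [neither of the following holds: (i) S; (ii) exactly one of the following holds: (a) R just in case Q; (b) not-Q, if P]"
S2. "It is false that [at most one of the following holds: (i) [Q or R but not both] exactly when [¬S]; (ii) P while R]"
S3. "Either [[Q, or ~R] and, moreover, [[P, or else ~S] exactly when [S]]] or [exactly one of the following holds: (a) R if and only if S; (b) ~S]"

S1: Parsed as not (S nor ((R iff Q) xor (P -> not Q)))

R iff Q = False iff False = True
not Q = not False = True
P -> not Q = False -> True = True
(R iff Q) xor (P -> not Q) = True xor True = False
S nor ((R iff Q) xor (P -> not Q)) = True nor False = False
not (S nor ((R iff Q) xor (P -> not Q))) = not False = True
So S1 is true.

S2: Parsed as not (((Q xor R) iff not S) nand (P and R))

Q xor R = False xor False = False
not S = not True = False
(Q xor R) iff not S = False iff False = True
P and R = False and False = False
((Q xor R) iff not S) nand (P and R) = True nand False = True
not (((Q xor R) iff not S) nand (P and R)) = not True = False
So S2 is false.

S3: Parsed as ((Q or not R) and ((P or not S) iff S)) or ((R iff S) xor not S)

not R = not False = True
Q or not R = False or True = True
not S = not True = False
P or not S = False or False = False
(P or not S) iff S = False iff True = False
(Q or not R) and ((P or not S) iff S) = True and False = False
R iff S = False iff True = False
not S = not True = False
(R iff S) xor not S = False xor False = False
((Q or not R) and ((P or not S) iff S)) or ((R iff S) xor not S) = False or False = False
Hence S3 is false.

Count: 1.

1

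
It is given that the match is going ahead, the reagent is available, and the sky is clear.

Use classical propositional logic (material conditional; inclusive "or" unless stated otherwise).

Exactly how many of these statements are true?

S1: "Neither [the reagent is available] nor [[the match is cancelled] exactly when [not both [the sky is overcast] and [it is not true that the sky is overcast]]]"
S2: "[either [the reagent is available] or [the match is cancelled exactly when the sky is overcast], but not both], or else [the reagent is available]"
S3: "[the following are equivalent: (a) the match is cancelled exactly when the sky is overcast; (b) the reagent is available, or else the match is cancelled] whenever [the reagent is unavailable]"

2

Let Q = "the reagent is available" (T), P = "the match is cancelled" (F), R = "the sky is overcast" (F).

S1: Parsed as Q nor (P <-> (R nand ~R))

~R = ~F = T
R nand ~R = F nand T = T
P <-> (R nand ~R) = F <-> T = F
Q nor (P <-> (R nand ~R)) = T nor F = F
Hence S1 is false.

S2: Parsed as (Q xor (P <-> R)) | Q

P <-> R = F <-> F = T
Q xor (P <-> R) = T xor T = F
(Q xor (P <-> R)) | Q = F | T = T
So S2 is true.

S3: Parsed as ~Q -> ((P <-> R) <-> (Q | P))

~Q = ~T = F
P <-> R = F <-> F = T
Q | P = T | F = T
(P <-> R) <-> (Q | P) = T <-> T = T
~Q -> ((P <-> R) <-> (Q | P)) = F -> T = T
Hence S3 is true.

True statements: 2 (S2, S3).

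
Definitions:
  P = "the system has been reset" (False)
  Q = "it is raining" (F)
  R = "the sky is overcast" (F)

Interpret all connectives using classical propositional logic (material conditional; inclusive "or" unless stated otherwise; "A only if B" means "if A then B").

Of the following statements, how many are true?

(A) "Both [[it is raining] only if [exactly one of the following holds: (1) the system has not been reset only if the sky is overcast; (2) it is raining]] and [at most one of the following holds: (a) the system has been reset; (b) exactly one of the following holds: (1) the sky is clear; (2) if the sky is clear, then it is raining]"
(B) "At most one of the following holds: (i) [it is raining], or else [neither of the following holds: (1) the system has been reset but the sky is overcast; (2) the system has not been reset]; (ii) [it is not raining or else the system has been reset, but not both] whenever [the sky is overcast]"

2

(A): In symbols: (Q -> ((~P -> R) xor Q)) & (P nand (~R xor (~R -> Q)))

~P = ~F = T
~P -> R = T -> F = F
(~P -> R) xor Q = F xor F = F
Q -> ((~P -> R) xor Q) = F -> F = T
~R = ~F = T
~R = ~F = T
~R -> Q = T -> F = F
~R xor (~R -> Q) = T xor F = T
P nand (~R xor (~R -> Q)) = F nand T = T
(Q -> ((~P -> R) xor Q)) & (P nand (~R xor (~R -> Q))) = T & T = T
Hence (A) is true.

(B): This is (Q | ((P & R) nor ~P)) nand (R -> (~Q xor P)).

P & R = F & F = F
~P = ~F = T
(P & R) nor ~P = F nor T = F
Q | ((P & R) nor ~P) = F | F = F
~Q = ~F = T
~Q xor P = T xor F = T
R -> (~Q xor P) = F -> T = T
(Q | ((P & R) nor ~P)) nand (R -> (~Q xor P)) = F nand T = T
Thus (B) is true.

True statements: 2 ((A), (B)).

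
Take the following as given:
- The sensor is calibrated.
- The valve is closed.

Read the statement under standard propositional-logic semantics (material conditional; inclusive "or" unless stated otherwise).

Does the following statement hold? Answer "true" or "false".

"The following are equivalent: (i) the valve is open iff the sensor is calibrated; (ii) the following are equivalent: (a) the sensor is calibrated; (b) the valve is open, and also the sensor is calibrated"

True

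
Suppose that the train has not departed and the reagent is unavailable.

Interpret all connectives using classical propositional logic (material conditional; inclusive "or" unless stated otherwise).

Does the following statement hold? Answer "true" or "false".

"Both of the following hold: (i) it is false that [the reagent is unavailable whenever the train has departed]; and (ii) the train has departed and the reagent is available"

False

Let M = "the train has departed" (F), K = "the reagent is available" (F).
This is ~(M -> ~K) & (M & K).

~K = ~F = T
M -> ~K = F -> T = T
~(M -> ~K) = ~T = F
M & K = F & F = F
~(M -> ~K) & (M & K) = F & F = F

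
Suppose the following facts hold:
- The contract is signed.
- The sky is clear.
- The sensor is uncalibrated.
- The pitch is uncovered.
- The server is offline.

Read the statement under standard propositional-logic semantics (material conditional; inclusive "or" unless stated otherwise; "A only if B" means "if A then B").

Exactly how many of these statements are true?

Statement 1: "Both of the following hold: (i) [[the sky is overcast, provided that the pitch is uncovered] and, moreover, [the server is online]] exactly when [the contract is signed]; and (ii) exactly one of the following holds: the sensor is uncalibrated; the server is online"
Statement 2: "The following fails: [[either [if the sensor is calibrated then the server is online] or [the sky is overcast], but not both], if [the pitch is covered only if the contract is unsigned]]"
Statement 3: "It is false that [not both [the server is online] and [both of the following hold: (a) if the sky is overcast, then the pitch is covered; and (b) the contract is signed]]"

0

Let S = "the pitch is covered" (F), Q = "the sky is overcast" (F), U = "the server is online" (F), P = "the contract is signed" (T), R = "the sensor is calibrated" (F).

Statement 1: Formalization: (((¬S → Q) ∧ U) ↔ P) ∧ (¬R ⊕ U)

¬S = ¬F = T
¬S → Q = T → F = F
(¬S → Q) ∧ U = F ∧ F = F
((¬S → Q) ∧ U) ↔ P = F ↔ T = F
¬R = ¬F = T
¬R ⊕ U = T ⊕ F = T
(((¬S → Q) ∧ U) ↔ P) ∧ (¬R ⊕ U) = F ∧ T = F
So Statement 1 is false.

Statement 2: In symbols: ¬((S → ¬P) → ((R → U) ⊕ Q))

¬P = ¬T = F
S → ¬P = F → F = T
R → U = F → F = T
(R → U) ⊕ Q = T ⊕ F = T
(S → ¬P) → ((R → U) ⊕ Q) = T → T = T
¬((S → ¬P) → ((R → U) ⊕ Q)) = ¬T = F
Thus Statement 2 is false.

Statement 3: In symbols: ¬(U ↑ ((Q → S) ∧ P))

Q → S = F → F = T
(Q → S) ∧ P = T ∧ T = T
U ↑ ((Q → S) ∧ P) = F ↑ T = T
¬(U ↑ ((Q → S) ∧ P)) = ¬T = F
So Statement 3 is false.

True statements: 0 (none).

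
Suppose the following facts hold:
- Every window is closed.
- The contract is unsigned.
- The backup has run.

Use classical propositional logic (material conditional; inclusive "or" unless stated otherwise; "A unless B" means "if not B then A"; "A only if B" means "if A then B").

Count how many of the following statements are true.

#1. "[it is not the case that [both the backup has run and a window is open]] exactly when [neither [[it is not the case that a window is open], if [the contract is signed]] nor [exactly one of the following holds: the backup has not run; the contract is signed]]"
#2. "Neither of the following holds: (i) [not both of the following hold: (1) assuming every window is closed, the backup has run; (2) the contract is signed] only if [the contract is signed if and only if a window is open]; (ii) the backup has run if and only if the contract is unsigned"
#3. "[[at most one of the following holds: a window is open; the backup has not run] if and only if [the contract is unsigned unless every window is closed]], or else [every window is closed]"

Let R = "the backup has run" (T), P = "a window is open" (F), Q = "the contract is signed" (F).

#1: Parsed as ~(R & P) <-> ((Q -> ~P) nor (~R xor Q))

R & P = T & F = F
~(R & P) = ~F = T
~P = ~F = T
Q -> ~P = F -> T = T
~R = ~T = F
~R xor Q = F xor F = F
(Q -> ~P) nor (~R xor Q) = T nor F = F
~(R & P) <-> ((Q -> ~P) nor (~R xor Q)) = T <-> F = F
Thus #1 is false.

#2: Parsed as (((~P -> R) nand Q) -> (Q <-> P)) nor (R <-> ~Q)

~P = ~F = T
~P -> R = T -> T = T
(~P -> R) nand Q = T nand F = T
Q <-> P = F <-> F = T
((~P -> R) nand Q) -> (Q <-> P) = T -> T = T
~Q = ~F = T
R <-> ~Q = T <-> T = T
(((~P -> R) nand Q) -> (Q <-> P)) nor (R <-> ~Q) = T nor T = F
Hence #2 is false.

#3: This is ((P nand ~R) <-> (~Q | ~P)) | ~P.

~R = ~T = F
P nand ~R = F nand F = T
~Q = ~F = T
~P = ~F = T
~Q | ~P = T | T = T
(P nand ~R) <-> (~Q | ~P) = T <-> T = T
~P = ~F = T
((P nand ~R) <-> (~Q | ~P)) | ~P = T | T = T
Hence #3 is true.

True statements: 1 (#3).

1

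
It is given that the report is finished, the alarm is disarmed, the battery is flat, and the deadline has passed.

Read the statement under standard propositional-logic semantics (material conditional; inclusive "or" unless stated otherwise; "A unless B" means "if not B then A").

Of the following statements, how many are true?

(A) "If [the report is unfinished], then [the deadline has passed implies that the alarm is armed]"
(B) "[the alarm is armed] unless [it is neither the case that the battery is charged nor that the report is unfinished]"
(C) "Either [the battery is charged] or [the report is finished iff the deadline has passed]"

3

Let P = "the report is finished" (True), S = "the deadline has passed" (True), Q = "the alarm is armed" (False), R = "the battery is charged" (False).

(A): This is not P -> (S -> Q).

not P = not True = False
S -> Q = True -> False = False
not P -> (S -> Q) = False -> False = True
So (A) is true.

(B): Parsed as Q or (R nor not P)

not P = not True = False
R nor not P = False nor False = True
Q or (R nor not P) = False or True = True
So (B) is true.

(C): Formalization: R or (P iff S)

P iff S = True iff True = True
R or (P iff S) = False or True = True
So (C) is true.

3 of the 3 statements are true ((A), (B), (C)).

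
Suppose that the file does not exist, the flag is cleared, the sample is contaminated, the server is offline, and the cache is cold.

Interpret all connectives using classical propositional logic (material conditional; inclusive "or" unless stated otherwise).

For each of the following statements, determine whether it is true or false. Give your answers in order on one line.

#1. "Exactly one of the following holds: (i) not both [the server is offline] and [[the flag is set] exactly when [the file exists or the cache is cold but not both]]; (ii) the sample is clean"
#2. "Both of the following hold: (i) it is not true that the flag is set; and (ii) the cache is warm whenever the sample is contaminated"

Let S = "the server is online" (False), Q = "the flag is set" (False), P = "the file exists" (False), U = "the cache is warm" (False), R = "the sample is contaminated" (True).

#1: In symbols: (not S nand (Q iff (P xor not U))) xor not R

not S = not False = True
not U = not False = True
P xor not U = False xor True = True
Q iff (P xor not U) = False iff True = False
not S nand (Q iff (P xor not U)) = True nand False = True
not R = not True = False
(not S nand (Q iff (P xor not U))) xor not R = True xor False = True
So #1 is true.

#2: In symbols: not Q and (R -> U)

not Q = not False = True
R -> U = True -> False = False
not Q and (R -> U) = True and False = False
Thus #2 is false.

#1 T / #2 F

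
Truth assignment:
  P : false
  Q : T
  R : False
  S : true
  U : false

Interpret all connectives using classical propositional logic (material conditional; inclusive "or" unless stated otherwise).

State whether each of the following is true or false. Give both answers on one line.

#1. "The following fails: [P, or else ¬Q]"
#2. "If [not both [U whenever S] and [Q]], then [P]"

#1: Parsed as ¬(P ∨ ¬Q)

¬Q = ¬T = F
P ∨ ¬Q = F ∨ F = F
¬(P ∨ ¬Q) = ¬F = T
Thus #1 is true.

#2: This is ((S → U) ↑ Q) → P.

S → U = T → F = F
(S → U) ↑ Q = F ↑ T = T
((S → U) ↑ Q) → P = T → F = F
Thus #2 is false.

#1 True, #2 False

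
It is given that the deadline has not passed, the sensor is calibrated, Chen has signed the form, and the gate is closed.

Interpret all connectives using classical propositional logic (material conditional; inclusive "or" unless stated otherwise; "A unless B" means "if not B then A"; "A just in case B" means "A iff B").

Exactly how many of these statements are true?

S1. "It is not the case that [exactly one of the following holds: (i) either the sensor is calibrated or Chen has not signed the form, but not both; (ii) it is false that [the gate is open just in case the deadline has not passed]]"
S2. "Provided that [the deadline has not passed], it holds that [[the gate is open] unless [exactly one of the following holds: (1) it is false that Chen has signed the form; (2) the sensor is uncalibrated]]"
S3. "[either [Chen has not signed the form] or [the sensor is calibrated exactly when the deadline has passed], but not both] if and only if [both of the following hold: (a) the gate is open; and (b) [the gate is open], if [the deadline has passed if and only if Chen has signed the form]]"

Let Q = "the sensor is calibrated" (True), G = "Chen has signed the form" (True), S = "the gate is open" (False), H = "the deadline has passed" (False).

S1: This is not ((Q xor not G) xor not (S iff not H)).

not G = not True = False
Q xor not G = True xor False = True
not H = not False = True
S iff not H = False iff True = False
not (S iff not H) = not False = True
(Q xor not G) xor not (S iff not H) = True xor True = False
not ((Q xor not G) xor not (S iff not H)) = not False = True
Thus S1 is true.

S2: This is not H -> (S or (not G xor not Q)).

not H = not False = True
not G = not True = False
not Q = not True = False
not G xor not Q = False xor False = False
S or (not G xor not Q) = False or False = False
not H -> (S or (not G xor not Q)) = True -> False = False
So S2 is false.

S3: This is (not G xor (Q iff H)) iff (S and ((H iff G) -> S)).

not G = not True = False
Q iff H = True iff False = False
not G xor (Q iff H) = False xor False = False
H iff G = False iff True = False
(H iff G) -> S = False -> False = True
S and ((H iff G) -> S) = False and True = False
(not G xor (Q iff H)) iff (S and ((H iff G) -> S)) = False iff False = True
So S3 is true.

2 of the 3 statements are true.

2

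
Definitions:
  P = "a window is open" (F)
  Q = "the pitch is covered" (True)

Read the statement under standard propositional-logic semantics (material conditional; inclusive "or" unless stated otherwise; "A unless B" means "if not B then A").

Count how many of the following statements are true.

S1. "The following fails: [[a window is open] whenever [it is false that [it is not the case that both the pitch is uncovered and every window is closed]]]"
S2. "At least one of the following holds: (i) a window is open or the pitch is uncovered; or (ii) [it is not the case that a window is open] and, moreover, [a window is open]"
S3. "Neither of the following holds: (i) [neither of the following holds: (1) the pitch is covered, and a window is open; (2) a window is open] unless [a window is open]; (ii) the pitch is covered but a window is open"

0

S1: In symbols: not (not (not Q nand not P) -> P)

not Q = not True = False
not P = not False = True
not Q nand not P = False nand True = True
not (not Q nand not P) = not True = False
not (not Q nand not P) -> P = False -> False = True
not (not (not Q nand not P) -> P) = not True = False
Thus S1 is false.

S2: In symbols: (P or not Q) or (not P and P)

not Q = not True = False
P or not Q = False or False = False
not P = not False = True
not P and P = True and False = False
(P or not Q) or (not P and P) = False or False = False
Thus S2 is false.

S3: In symbols: (((Q and P) nor P) or P) nor (Q and P)

Q and P = True and False = False
(Q and P) nor P = False nor False = True
((Q and P) nor P) or P = True or False = True
Q and P = True and False = False
(((Q and P) nor P) or P) nor (Q and P) = True nor False = False
Hence S3 is false.

True statements: 0 (none).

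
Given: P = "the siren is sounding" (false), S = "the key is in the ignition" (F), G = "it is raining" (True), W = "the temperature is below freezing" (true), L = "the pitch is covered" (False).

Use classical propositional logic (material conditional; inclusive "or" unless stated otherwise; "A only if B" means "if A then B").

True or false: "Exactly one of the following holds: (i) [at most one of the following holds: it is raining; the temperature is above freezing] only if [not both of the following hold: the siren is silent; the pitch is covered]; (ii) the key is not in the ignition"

Values: G=T, W=T, P=F, L=F, S=F.
In symbols: ((G ↑ ¬W) → (¬P ↑ L)) ⊕ ¬S

¬W = ¬T = F
G ↑ ¬W = T ↑ F = T
¬P = ¬F = T
¬P ↑ L = T ↑ F = T
(G ↑ ¬W) → (¬P ↑ L) = T → T = T
¬S = ¬F = T
((G ↑ ¬W) → (¬P ↑ L)) ⊕ ¬S = T ⊕ T = F

The statement is false.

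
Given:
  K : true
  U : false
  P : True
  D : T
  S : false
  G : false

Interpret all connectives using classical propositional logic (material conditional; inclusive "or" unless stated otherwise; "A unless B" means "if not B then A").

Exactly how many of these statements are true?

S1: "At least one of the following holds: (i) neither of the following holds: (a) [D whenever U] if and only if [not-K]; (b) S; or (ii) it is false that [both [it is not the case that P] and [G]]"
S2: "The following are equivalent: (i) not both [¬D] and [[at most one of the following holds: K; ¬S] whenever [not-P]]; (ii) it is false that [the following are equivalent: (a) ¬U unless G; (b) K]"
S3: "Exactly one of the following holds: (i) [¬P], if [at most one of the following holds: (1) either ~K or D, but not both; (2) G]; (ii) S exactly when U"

2

S1: Formalization: (((U -> D) iff not K) nor S) or not (not P and G)

U -> D = False -> True = True
not K = not True = False
(U -> D) iff not K = True iff False = False
((U -> D) iff not K) nor S = False nor False = True
not P = not True = False
not P and G = False and False = False
not (not P and G) = not False = True
(((U -> D) iff not K) nor S) or not (not P and G) = True or True = True
Thus S1 is true.

S2: Formalization: (not D nand (not P -> (K nand not S))) iff not ((not U or G) iff K)

not D = not True = False
not P = not True = False
not S = not False = True
K nand not S = True nand True = False
not P -> (K nand not S) = False -> False = True
not D nand (not P -> (K nand not S)) = False nand True = True
not U = not False = True
not U or G = True or False = True
(not U or G) iff K = True iff True = True
not ((not U or G) iff K) = not True = False
(not D nand (not P -> (K nand not S))) iff not ((not U or G) iff K) = True iff False = False
Hence S2 is false.

S3: In symbols: (((not K xor D) nand G) -> not P) xor (S iff U)

not K = not True = False
not K xor D = False xor True = True
(not K xor D) nand G = True nand False = True
not P = not True = False
((not K xor D) nand G) -> not P = True -> False = False
S iff U = False iff False = True
(((not K xor D) nand G) -> not P) xor (S iff U) = False xor True = True
Hence S3 is true.

True statements: 2.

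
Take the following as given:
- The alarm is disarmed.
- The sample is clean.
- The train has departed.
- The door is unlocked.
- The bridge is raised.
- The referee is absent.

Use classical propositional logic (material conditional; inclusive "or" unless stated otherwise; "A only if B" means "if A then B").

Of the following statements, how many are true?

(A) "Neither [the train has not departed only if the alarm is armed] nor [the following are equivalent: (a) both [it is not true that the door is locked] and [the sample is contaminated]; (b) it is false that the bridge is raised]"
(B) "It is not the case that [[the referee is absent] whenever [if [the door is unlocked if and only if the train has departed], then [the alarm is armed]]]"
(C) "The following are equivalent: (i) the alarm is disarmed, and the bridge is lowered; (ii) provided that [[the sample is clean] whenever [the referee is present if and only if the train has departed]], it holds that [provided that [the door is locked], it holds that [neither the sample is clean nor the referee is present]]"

0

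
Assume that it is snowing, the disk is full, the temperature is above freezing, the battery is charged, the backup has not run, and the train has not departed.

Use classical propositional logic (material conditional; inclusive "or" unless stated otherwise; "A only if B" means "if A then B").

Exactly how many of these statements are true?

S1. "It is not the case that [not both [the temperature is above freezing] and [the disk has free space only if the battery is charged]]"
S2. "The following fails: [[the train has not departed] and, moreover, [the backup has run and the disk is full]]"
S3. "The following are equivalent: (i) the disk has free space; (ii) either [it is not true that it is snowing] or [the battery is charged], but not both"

2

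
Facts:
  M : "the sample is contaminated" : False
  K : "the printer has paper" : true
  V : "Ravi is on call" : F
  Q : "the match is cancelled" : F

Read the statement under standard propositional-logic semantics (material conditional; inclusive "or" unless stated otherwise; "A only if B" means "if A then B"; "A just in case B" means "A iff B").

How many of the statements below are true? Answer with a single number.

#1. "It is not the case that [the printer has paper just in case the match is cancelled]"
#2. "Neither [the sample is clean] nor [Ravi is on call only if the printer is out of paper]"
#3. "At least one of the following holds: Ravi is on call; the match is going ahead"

2

#1: This is not (K iff Q).

K iff Q = True iff False = False
not (K iff Q) = not False = True
So #1 is true.

#2: Formalization: not M nor (V -> not K)

not M = not False = True
not K = not True = False
V -> not K = False -> False = True
not M nor (V -> not K) = True nor True = False
Hence #2 is false.

#3: Parsed as V or not Q

not Q = not False = True
V or not Q = False or True = True
So #3 is true.

2 of the 3 statements are true.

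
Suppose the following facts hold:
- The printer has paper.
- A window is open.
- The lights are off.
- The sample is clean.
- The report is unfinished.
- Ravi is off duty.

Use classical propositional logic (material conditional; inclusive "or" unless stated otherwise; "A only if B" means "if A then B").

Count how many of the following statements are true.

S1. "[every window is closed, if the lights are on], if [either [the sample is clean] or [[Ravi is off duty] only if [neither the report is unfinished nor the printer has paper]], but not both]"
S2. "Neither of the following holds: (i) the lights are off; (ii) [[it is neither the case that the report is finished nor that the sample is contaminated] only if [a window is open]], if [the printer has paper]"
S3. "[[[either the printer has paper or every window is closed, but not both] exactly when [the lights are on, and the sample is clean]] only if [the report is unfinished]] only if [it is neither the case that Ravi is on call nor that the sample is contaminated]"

2

Let S = "the sample is contaminated" (False), V = "Ravi is on call" (False), U = "the report is finished" (False), P = "the printer has paper" (True), R = "the lights are on" (False), Q = "a window is open" (True).

S1: Formalization: (not S xor (not V -> (not U nor P))) -> (R -> not Q)

not S = not False = True
not V = not False = True
not U = not False = True
not U nor P = True nor True = False
not V -> (not U nor P) = True -> False = False
not S xor (not V -> (not U nor P)) = True xor False = True
not Q = not True = False
R -> not Q = False -> False = True
(not S xor (not V -> (not U nor P))) -> (R -> not Q) = True -> True = True
Thus S1 is true.

S2: This is not R nor (P -> ((U nor S) -> Q)).

not R = not False = True
U nor S = False nor False = True
(U nor S) -> Q = True -> True = True
P -> ((U nor S) -> Q) = True -> True = True
not R nor (P -> ((U nor S) -> Q)) = True nor True = False
Hence S2 is false.

S3: Formalization: (((P xor not Q) iff (R and not S)) -> not U) -> (V nor S)

not Q = not True = False
P xor not Q = True xor False = True
not S = not False = True
R and not S = False and True = False
(P xor not Q) iff (R and not S) = True iff False = False
not U = not False = True
((P xor not Q) iff (R and not S)) -> not U = False -> True = True
V nor S = False nor False = True
(((P xor not Q) iff (R and not S)) -> not U) -> (V nor S) = True -> True = True
Hence S3 is true.

True statements: 2 (S1, S3).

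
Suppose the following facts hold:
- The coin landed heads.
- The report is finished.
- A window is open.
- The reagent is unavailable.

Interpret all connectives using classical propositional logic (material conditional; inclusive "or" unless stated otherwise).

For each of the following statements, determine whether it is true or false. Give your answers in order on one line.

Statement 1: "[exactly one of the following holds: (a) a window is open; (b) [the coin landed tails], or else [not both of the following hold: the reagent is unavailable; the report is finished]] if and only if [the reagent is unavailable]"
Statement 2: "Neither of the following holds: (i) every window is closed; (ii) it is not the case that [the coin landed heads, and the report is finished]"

Statement 1 true / Statement 2 true

Let R = "a window is open" (T), P = "the coin landed heads" (T), S = "the reagent is available" (F), Q = "the report is finished" (T).

Statement 1: In symbols: (R xor (~P | (~S nand Q))) <-> ~S

~P = ~T = F
~S = ~F = T
~S nand Q = T nand T = F
~P | (~S nand Q) = F | F = F
R xor (~P | (~S nand Q)) = T xor F = T
~S = ~F = T
(R xor (~P | (~S nand Q))) <-> ~S = T <-> T = T
Hence Statement 1 is true.

Statement 2: In symbols: ~R nor ~(P & Q)

~R = ~T = F
P & Q = T & T = T
~(P & Q) = ~T = F
~R nor ~(P & Q) = F nor F = T
Hence Statement 2 is true.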